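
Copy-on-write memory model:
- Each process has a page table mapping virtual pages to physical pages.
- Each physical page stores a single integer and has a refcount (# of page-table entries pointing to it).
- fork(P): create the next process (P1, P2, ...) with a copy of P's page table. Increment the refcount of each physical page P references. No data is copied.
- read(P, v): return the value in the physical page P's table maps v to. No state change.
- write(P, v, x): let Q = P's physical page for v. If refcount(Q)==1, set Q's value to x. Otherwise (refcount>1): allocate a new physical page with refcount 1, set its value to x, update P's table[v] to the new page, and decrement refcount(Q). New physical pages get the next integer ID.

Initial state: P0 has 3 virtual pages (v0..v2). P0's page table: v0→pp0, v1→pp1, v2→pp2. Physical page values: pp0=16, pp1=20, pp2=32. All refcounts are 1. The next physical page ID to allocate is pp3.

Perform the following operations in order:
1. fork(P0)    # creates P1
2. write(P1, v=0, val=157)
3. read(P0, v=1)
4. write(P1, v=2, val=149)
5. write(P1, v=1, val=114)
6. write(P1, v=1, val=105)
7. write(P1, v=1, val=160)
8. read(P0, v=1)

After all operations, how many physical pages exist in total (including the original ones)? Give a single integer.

Op 1: fork(P0) -> P1. 3 ppages; refcounts: pp0:2 pp1:2 pp2:2
Op 2: write(P1, v0, 157). refcount(pp0)=2>1 -> COPY to pp3. 4 ppages; refcounts: pp0:1 pp1:2 pp2:2 pp3:1
Op 3: read(P0, v1) -> 20. No state change.
Op 4: write(P1, v2, 149). refcount(pp2)=2>1 -> COPY to pp4. 5 ppages; refcounts: pp0:1 pp1:2 pp2:1 pp3:1 pp4:1
Op 5: write(P1, v1, 114). refcount(pp1)=2>1 -> COPY to pp5. 6 ppages; refcounts: pp0:1 pp1:1 pp2:1 pp3:1 pp4:1 pp5:1
Op 6: write(P1, v1, 105). refcount(pp5)=1 -> write in place. 6 ppages; refcounts: pp0:1 pp1:1 pp2:1 pp3:1 pp4:1 pp5:1
Op 7: write(P1, v1, 160). refcount(pp5)=1 -> write in place. 6 ppages; refcounts: pp0:1 pp1:1 pp2:1 pp3:1 pp4:1 pp5:1
Op 8: read(P0, v1) -> 20. No state change.

Answer: 6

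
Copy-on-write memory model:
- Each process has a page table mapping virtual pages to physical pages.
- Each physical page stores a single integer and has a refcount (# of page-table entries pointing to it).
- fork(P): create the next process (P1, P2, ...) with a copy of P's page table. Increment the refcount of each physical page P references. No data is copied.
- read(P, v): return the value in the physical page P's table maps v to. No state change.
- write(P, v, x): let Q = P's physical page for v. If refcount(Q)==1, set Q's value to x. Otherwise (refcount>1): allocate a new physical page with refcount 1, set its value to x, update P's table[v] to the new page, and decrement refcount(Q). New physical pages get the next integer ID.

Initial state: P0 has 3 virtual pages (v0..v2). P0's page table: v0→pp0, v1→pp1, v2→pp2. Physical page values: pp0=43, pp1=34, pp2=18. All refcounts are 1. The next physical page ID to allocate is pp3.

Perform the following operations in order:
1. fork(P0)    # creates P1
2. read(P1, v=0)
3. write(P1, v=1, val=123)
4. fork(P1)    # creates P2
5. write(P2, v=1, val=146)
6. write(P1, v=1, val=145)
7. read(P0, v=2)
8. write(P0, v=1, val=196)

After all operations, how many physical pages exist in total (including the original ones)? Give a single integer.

Answer: 5

Derivation:
Op 1: fork(P0) -> P1. 3 ppages; refcounts: pp0:2 pp1:2 pp2:2
Op 2: read(P1, v0) -> 43. No state change.
Op 3: write(P1, v1, 123). refcount(pp1)=2>1 -> COPY to pp3. 4 ppages; refcounts: pp0:2 pp1:1 pp2:2 pp3:1
Op 4: fork(P1) -> P2. 4 ppages; refcounts: pp0:3 pp1:1 pp2:3 pp3:2
Op 5: write(P2, v1, 146). refcount(pp3)=2>1 -> COPY to pp4. 5 ppages; refcounts: pp0:3 pp1:1 pp2:3 pp3:1 pp4:1
Op 6: write(P1, v1, 145). refcount(pp3)=1 -> write in place. 5 ppages; refcounts: pp0:3 pp1:1 pp2:3 pp3:1 pp4:1
Op 7: read(P0, v2) -> 18. No state change.
Op 8: write(P0, v1, 196). refcount(pp1)=1 -> write in place. 5 ppages; refcounts: pp0:3 pp1:1 pp2:3 pp3:1 pp4:1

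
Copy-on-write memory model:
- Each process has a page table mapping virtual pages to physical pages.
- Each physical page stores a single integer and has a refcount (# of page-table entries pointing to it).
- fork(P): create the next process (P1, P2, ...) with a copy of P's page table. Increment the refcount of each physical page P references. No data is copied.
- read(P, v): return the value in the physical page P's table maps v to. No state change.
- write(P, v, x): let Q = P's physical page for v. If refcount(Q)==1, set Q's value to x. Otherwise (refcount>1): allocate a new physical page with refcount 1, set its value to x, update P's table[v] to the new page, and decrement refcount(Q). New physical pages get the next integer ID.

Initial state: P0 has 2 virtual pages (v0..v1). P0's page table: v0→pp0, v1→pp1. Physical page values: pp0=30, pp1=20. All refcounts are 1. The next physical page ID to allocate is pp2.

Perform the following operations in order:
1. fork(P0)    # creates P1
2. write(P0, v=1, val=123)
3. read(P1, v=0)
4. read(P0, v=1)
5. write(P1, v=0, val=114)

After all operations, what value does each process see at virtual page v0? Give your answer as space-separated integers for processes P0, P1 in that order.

Answer: 30 114

Derivation:
Op 1: fork(P0) -> P1. 2 ppages; refcounts: pp0:2 pp1:2
Op 2: write(P0, v1, 123). refcount(pp1)=2>1 -> COPY to pp2. 3 ppages; refcounts: pp0:2 pp1:1 pp2:1
Op 3: read(P1, v0) -> 30. No state change.
Op 4: read(P0, v1) -> 123. No state change.
Op 5: write(P1, v0, 114). refcount(pp0)=2>1 -> COPY to pp3. 4 ppages; refcounts: pp0:1 pp1:1 pp2:1 pp3:1
P0: v0 -> pp0 = 30
P1: v0 -> pp3 = 114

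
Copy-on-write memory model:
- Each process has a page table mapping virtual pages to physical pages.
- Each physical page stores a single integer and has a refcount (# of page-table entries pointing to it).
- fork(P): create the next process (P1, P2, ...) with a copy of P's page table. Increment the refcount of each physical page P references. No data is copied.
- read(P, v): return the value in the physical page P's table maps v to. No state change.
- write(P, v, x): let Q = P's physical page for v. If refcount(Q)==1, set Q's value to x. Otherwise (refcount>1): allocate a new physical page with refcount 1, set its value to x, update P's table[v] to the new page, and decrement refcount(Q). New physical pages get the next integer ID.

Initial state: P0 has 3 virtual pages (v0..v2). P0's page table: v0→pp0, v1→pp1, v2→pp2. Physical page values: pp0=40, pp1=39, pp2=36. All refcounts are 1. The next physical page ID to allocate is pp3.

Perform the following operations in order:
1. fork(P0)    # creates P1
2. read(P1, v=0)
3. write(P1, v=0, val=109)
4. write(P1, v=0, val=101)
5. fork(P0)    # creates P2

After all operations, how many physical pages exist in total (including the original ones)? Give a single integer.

Op 1: fork(P0) -> P1. 3 ppages; refcounts: pp0:2 pp1:2 pp2:2
Op 2: read(P1, v0) -> 40. No state change.
Op 3: write(P1, v0, 109). refcount(pp0)=2>1 -> COPY to pp3. 4 ppages; refcounts: pp0:1 pp1:2 pp2:2 pp3:1
Op 4: write(P1, v0, 101). refcount(pp3)=1 -> write in place. 4 ppages; refcounts: pp0:1 pp1:2 pp2:2 pp3:1
Op 5: fork(P0) -> P2. 4 ppages; refcounts: pp0:2 pp1:3 pp2:3 pp3:1

Answer: 4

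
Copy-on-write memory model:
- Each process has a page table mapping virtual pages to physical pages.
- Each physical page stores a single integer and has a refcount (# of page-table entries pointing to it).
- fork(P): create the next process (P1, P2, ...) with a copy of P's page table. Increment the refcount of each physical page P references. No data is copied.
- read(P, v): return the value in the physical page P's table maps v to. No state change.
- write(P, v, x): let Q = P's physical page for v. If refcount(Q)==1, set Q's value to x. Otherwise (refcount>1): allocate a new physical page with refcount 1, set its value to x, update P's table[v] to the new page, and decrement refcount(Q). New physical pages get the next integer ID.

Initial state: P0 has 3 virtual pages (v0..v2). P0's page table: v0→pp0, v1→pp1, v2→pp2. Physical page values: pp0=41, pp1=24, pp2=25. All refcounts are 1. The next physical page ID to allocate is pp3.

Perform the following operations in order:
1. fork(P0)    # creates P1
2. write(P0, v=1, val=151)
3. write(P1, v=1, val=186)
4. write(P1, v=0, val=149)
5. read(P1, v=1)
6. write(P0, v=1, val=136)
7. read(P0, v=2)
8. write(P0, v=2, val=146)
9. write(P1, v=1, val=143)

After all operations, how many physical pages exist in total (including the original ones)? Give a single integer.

Op 1: fork(P0) -> P1. 3 ppages; refcounts: pp0:2 pp1:2 pp2:2
Op 2: write(P0, v1, 151). refcount(pp1)=2>1 -> COPY to pp3. 4 ppages; refcounts: pp0:2 pp1:1 pp2:2 pp3:1
Op 3: write(P1, v1, 186). refcount(pp1)=1 -> write in place. 4 ppages; refcounts: pp0:2 pp1:1 pp2:2 pp3:1
Op 4: write(P1, v0, 149). refcount(pp0)=2>1 -> COPY to pp4. 5 ppages; refcounts: pp0:1 pp1:1 pp2:2 pp3:1 pp4:1
Op 5: read(P1, v1) -> 186. No state change.
Op 6: write(P0, v1, 136). refcount(pp3)=1 -> write in place. 5 ppages; refcounts: pp0:1 pp1:1 pp2:2 pp3:1 pp4:1
Op 7: read(P0, v2) -> 25. No state change.
Op 8: write(P0, v2, 146). refcount(pp2)=2>1 -> COPY to pp5. 6 ppages; refcounts: pp0:1 pp1:1 pp2:1 pp3:1 pp4:1 pp5:1
Op 9: write(P1, v1, 143). refcount(pp1)=1 -> write in place. 6 ppages; refcounts: pp0:1 pp1:1 pp2:1 pp3:1 pp4:1 pp5:1

Answer: 6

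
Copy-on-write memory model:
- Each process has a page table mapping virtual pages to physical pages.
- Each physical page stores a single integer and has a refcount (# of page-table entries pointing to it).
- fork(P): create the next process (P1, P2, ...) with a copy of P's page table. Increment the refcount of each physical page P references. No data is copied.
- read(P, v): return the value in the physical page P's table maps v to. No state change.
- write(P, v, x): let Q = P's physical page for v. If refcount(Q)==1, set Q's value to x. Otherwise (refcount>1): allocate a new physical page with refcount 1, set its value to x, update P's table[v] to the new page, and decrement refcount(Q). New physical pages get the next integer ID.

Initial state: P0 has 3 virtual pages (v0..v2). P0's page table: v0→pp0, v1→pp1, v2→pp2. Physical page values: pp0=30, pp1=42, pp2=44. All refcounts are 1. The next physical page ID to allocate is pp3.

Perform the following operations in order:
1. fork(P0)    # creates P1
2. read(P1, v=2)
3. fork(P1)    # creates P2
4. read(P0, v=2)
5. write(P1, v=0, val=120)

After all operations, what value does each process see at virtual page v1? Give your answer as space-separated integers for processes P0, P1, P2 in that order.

Op 1: fork(P0) -> P1. 3 ppages; refcounts: pp0:2 pp1:2 pp2:2
Op 2: read(P1, v2) -> 44. No state change.
Op 3: fork(P1) -> P2. 3 ppages; refcounts: pp0:3 pp1:3 pp2:3
Op 4: read(P0, v2) -> 44. No state change.
Op 5: write(P1, v0, 120). refcount(pp0)=3>1 -> COPY to pp3. 4 ppages; refcounts: pp0:2 pp1:3 pp2:3 pp3:1
P0: v1 -> pp1 = 42
P1: v1 -> pp1 = 42
P2: v1 -> pp1 = 42

Answer: 42 42 42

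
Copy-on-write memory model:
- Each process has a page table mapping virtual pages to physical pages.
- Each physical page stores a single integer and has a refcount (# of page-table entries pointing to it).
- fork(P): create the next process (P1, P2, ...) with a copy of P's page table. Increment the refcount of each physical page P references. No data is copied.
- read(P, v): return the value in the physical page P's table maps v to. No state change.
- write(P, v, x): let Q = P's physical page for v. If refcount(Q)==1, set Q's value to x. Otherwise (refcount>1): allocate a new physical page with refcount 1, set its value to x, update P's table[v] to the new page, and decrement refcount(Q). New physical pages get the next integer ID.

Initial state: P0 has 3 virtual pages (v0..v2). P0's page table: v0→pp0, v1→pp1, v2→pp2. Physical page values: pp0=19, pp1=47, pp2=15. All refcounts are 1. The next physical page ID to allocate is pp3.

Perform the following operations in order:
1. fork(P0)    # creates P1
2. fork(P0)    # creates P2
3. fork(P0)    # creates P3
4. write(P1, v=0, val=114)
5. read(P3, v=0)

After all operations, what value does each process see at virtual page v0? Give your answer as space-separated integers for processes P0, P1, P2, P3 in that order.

Op 1: fork(P0) -> P1. 3 ppages; refcounts: pp0:2 pp1:2 pp2:2
Op 2: fork(P0) -> P2. 3 ppages; refcounts: pp0:3 pp1:3 pp2:3
Op 3: fork(P0) -> P3. 3 ppages; refcounts: pp0:4 pp1:4 pp2:4
Op 4: write(P1, v0, 114). refcount(pp0)=4>1 -> COPY to pp3. 4 ppages; refcounts: pp0:3 pp1:4 pp2:4 pp3:1
Op 5: read(P3, v0) -> 19. No state change.
P0: v0 -> pp0 = 19
P1: v0 -> pp3 = 114
P2: v0 -> pp0 = 19
P3: v0 -> pp0 = 19

Answer: 19 114 19 19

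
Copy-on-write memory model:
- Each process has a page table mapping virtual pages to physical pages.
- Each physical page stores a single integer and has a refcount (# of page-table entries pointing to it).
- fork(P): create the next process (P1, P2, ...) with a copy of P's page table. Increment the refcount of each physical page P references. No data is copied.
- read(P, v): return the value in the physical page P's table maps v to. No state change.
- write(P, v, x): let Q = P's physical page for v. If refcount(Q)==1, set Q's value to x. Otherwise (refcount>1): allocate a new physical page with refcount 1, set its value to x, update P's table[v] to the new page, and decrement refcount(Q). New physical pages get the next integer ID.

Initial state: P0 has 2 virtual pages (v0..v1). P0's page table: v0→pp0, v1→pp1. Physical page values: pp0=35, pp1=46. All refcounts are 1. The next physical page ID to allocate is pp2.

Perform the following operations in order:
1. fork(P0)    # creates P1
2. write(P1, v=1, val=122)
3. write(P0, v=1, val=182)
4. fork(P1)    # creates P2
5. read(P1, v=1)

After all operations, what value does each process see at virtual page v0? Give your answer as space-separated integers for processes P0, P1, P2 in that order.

Op 1: fork(P0) -> P1. 2 ppages; refcounts: pp0:2 pp1:2
Op 2: write(P1, v1, 122). refcount(pp1)=2>1 -> COPY to pp2. 3 ppages; refcounts: pp0:2 pp1:1 pp2:1
Op 3: write(P0, v1, 182). refcount(pp1)=1 -> write in place. 3 ppages; refcounts: pp0:2 pp1:1 pp2:1
Op 4: fork(P1) -> P2. 3 ppages; refcounts: pp0:3 pp1:1 pp2:2
Op 5: read(P1, v1) -> 122. No state change.
P0: v0 -> pp0 = 35
P1: v0 -> pp0 = 35
P2: v0 -> pp0 = 35

Answer: 35 35 35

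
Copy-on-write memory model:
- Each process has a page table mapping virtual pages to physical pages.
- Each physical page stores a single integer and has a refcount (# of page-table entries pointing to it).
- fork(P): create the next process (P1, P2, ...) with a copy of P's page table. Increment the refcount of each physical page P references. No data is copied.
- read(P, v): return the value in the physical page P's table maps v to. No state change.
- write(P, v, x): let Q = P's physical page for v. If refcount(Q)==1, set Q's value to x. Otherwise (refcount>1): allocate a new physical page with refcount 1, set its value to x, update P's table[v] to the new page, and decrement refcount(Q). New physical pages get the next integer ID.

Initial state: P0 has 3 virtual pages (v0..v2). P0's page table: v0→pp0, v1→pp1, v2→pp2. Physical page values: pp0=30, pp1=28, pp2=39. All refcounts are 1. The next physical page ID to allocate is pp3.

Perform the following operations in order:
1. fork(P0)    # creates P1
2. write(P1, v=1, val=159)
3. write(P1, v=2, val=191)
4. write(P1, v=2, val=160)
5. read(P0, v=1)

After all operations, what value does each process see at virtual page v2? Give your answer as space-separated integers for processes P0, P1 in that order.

Answer: 39 160

Derivation:
Op 1: fork(P0) -> P1. 3 ppages; refcounts: pp0:2 pp1:2 pp2:2
Op 2: write(P1, v1, 159). refcount(pp1)=2>1 -> COPY to pp3. 4 ppages; refcounts: pp0:2 pp1:1 pp2:2 pp3:1
Op 3: write(P1, v2, 191). refcount(pp2)=2>1 -> COPY to pp4. 5 ppages; refcounts: pp0:2 pp1:1 pp2:1 pp3:1 pp4:1
Op 4: write(P1, v2, 160). refcount(pp4)=1 -> write in place. 5 ppages; refcounts: pp0:2 pp1:1 pp2:1 pp3:1 pp4:1
Op 5: read(P0, v1) -> 28. No state change.
P0: v2 -> pp2 = 39
P1: v2 -> pp4 = 160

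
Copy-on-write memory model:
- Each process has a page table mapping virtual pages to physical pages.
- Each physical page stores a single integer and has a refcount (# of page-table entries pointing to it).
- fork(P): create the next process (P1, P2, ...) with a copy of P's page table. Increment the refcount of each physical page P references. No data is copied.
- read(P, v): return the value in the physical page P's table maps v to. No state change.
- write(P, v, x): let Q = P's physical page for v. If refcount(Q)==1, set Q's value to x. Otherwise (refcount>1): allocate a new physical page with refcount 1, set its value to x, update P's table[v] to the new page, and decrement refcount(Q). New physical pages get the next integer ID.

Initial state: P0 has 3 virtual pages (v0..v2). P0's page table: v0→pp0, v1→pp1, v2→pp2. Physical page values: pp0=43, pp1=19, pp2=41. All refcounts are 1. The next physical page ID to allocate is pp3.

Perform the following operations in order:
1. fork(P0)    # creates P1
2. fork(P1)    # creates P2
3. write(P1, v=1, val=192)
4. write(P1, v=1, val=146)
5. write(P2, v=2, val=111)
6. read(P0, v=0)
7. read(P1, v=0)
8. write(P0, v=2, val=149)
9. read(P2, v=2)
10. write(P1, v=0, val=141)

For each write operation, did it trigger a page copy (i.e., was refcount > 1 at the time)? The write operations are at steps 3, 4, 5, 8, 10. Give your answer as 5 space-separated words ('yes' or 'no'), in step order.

Op 1: fork(P0) -> P1. 3 ppages; refcounts: pp0:2 pp1:2 pp2:2
Op 2: fork(P1) -> P2. 3 ppages; refcounts: pp0:3 pp1:3 pp2:3
Op 3: write(P1, v1, 192). refcount(pp1)=3>1 -> COPY to pp3. 4 ppages; refcounts: pp0:3 pp1:2 pp2:3 pp3:1
Op 4: write(P1, v1, 146). refcount(pp3)=1 -> write in place. 4 ppages; refcounts: pp0:3 pp1:2 pp2:3 pp3:1
Op 5: write(P2, v2, 111). refcount(pp2)=3>1 -> COPY to pp4. 5 ppages; refcounts: pp0:3 pp1:2 pp2:2 pp3:1 pp4:1
Op 6: read(P0, v0) -> 43. No state change.
Op 7: read(P1, v0) -> 43. No state change.
Op 8: write(P0, v2, 149). refcount(pp2)=2>1 -> COPY to pp5. 6 ppages; refcounts: pp0:3 pp1:2 pp2:1 pp3:1 pp4:1 pp5:1
Op 9: read(P2, v2) -> 111. No state change.
Op 10: write(P1, v0, 141). refcount(pp0)=3>1 -> COPY to pp6. 7 ppages; refcounts: pp0:2 pp1:2 pp2:1 pp3:1 pp4:1 pp5:1 pp6:1

yes no yes yes yes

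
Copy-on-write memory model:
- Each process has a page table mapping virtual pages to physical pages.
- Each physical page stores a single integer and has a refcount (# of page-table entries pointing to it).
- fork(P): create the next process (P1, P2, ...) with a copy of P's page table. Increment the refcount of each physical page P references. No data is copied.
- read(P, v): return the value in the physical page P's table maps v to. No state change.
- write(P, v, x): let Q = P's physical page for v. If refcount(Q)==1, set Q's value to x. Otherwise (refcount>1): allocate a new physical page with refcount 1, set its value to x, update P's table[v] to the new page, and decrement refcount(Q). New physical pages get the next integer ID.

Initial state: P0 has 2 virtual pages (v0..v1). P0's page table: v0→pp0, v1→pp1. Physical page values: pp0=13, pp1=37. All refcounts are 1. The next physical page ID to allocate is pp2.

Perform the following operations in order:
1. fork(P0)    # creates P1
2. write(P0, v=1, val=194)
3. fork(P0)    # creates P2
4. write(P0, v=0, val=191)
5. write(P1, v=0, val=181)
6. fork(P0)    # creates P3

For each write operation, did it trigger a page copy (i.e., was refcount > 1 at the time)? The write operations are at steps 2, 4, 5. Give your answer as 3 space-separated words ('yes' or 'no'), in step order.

Op 1: fork(P0) -> P1. 2 ppages; refcounts: pp0:2 pp1:2
Op 2: write(P0, v1, 194). refcount(pp1)=2>1 -> COPY to pp2. 3 ppages; refcounts: pp0:2 pp1:1 pp2:1
Op 3: fork(P0) -> P2. 3 ppages; refcounts: pp0:3 pp1:1 pp2:2
Op 4: write(P0, v0, 191). refcount(pp0)=3>1 -> COPY to pp3. 4 ppages; refcounts: pp0:2 pp1:1 pp2:2 pp3:1
Op 5: write(P1, v0, 181). refcount(pp0)=2>1 -> COPY to pp4. 5 ppages; refcounts: pp0:1 pp1:1 pp2:2 pp3:1 pp4:1
Op 6: fork(P0) -> P3. 5 ppages; refcounts: pp0:1 pp1:1 pp2:3 pp3:2 pp4:1

yes yes yes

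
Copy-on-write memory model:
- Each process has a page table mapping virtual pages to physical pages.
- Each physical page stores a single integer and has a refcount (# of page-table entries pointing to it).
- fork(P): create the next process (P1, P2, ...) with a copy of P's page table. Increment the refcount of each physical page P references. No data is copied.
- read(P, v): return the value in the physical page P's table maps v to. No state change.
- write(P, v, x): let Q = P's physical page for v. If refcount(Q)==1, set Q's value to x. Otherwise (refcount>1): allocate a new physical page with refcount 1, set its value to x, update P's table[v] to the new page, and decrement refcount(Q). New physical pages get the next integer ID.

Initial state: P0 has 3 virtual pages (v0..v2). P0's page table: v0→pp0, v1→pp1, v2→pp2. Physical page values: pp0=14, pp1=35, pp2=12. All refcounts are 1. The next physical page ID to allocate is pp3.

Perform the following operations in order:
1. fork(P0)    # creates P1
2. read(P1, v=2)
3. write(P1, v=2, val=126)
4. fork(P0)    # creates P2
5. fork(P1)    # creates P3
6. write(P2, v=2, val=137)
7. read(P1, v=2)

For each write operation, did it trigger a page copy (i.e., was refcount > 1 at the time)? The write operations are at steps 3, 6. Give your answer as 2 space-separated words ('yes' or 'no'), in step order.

Op 1: fork(P0) -> P1. 3 ppages; refcounts: pp0:2 pp1:2 pp2:2
Op 2: read(P1, v2) -> 12. No state change.
Op 3: write(P1, v2, 126). refcount(pp2)=2>1 -> COPY to pp3. 4 ppages; refcounts: pp0:2 pp1:2 pp2:1 pp3:1
Op 4: fork(P0) -> P2. 4 ppages; refcounts: pp0:3 pp1:3 pp2:2 pp3:1
Op 5: fork(P1) -> P3. 4 ppages; refcounts: pp0:4 pp1:4 pp2:2 pp3:2
Op 6: write(P2, v2, 137). refcount(pp2)=2>1 -> COPY to pp4. 5 ppages; refcounts: pp0:4 pp1:4 pp2:1 pp3:2 pp4:1
Op 7: read(P1, v2) -> 126. No state change.

yes yes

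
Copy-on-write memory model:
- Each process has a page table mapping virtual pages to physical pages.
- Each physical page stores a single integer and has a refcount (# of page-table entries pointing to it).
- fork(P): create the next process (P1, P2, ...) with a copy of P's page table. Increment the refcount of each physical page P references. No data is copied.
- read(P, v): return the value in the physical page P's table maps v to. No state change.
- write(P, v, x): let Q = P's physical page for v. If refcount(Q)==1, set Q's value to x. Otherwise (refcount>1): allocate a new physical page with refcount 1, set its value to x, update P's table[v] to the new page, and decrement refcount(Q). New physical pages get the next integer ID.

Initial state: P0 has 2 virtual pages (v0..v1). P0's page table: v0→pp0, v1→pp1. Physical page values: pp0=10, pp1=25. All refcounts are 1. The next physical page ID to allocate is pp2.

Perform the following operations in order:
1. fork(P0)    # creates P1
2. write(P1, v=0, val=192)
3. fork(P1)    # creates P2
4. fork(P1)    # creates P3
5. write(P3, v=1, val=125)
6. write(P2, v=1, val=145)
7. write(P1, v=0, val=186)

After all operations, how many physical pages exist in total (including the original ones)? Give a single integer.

Answer: 6

Derivation:
Op 1: fork(P0) -> P1. 2 ppages; refcounts: pp0:2 pp1:2
Op 2: write(P1, v0, 192). refcount(pp0)=2>1 -> COPY to pp2. 3 ppages; refcounts: pp0:1 pp1:2 pp2:1
Op 3: fork(P1) -> P2. 3 ppages; refcounts: pp0:1 pp1:3 pp2:2
Op 4: fork(P1) -> P3. 3 ppages; refcounts: pp0:1 pp1:4 pp2:3
Op 5: write(P3, v1, 125). refcount(pp1)=4>1 -> COPY to pp3. 4 ppages; refcounts: pp0:1 pp1:3 pp2:3 pp3:1
Op 6: write(P2, v1, 145). refcount(pp1)=3>1 -> COPY to pp4. 5 ppages; refcounts: pp0:1 pp1:2 pp2:3 pp3:1 pp4:1
Op 7: write(P1, v0, 186). refcount(pp2)=3>1 -> COPY to pp5. 6 ppages; refcounts: pp0:1 pp1:2 pp2:2 pp3:1 pp4:1 pp5:1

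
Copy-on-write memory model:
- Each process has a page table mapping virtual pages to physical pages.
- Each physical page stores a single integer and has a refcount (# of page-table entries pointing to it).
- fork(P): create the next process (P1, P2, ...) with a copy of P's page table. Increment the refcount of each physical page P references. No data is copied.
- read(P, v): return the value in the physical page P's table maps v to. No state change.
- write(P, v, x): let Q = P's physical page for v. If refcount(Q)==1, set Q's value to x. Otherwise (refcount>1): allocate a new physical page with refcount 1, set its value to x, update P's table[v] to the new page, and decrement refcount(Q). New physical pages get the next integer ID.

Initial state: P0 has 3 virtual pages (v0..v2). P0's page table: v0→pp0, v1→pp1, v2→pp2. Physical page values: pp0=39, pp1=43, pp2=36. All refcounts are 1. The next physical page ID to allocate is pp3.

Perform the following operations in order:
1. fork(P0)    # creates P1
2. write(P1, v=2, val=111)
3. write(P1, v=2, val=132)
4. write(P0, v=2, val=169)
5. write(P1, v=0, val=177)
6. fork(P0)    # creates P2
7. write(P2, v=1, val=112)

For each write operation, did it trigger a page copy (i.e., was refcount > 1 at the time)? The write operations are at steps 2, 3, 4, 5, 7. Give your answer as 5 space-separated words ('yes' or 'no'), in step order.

Op 1: fork(P0) -> P1. 3 ppages; refcounts: pp0:2 pp1:2 pp2:2
Op 2: write(P1, v2, 111). refcount(pp2)=2>1 -> COPY to pp3. 4 ppages; refcounts: pp0:2 pp1:2 pp2:1 pp3:1
Op 3: write(P1, v2, 132). refcount(pp3)=1 -> write in place. 4 ppages; refcounts: pp0:2 pp1:2 pp2:1 pp3:1
Op 4: write(P0, v2, 169). refcount(pp2)=1 -> write in place. 4 ppages; refcounts: pp0:2 pp1:2 pp2:1 pp3:1
Op 5: write(P1, v0, 177). refcount(pp0)=2>1 -> COPY to pp4. 5 ppages; refcounts: pp0:1 pp1:2 pp2:1 pp3:1 pp4:1
Op 6: fork(P0) -> P2. 5 ppages; refcounts: pp0:2 pp1:3 pp2:2 pp3:1 pp4:1
Op 7: write(P2, v1, 112). refcount(pp1)=3>1 -> COPY to pp5. 6 ppages; refcounts: pp0:2 pp1:2 pp2:2 pp3:1 pp4:1 pp5:1

yes no no yes yes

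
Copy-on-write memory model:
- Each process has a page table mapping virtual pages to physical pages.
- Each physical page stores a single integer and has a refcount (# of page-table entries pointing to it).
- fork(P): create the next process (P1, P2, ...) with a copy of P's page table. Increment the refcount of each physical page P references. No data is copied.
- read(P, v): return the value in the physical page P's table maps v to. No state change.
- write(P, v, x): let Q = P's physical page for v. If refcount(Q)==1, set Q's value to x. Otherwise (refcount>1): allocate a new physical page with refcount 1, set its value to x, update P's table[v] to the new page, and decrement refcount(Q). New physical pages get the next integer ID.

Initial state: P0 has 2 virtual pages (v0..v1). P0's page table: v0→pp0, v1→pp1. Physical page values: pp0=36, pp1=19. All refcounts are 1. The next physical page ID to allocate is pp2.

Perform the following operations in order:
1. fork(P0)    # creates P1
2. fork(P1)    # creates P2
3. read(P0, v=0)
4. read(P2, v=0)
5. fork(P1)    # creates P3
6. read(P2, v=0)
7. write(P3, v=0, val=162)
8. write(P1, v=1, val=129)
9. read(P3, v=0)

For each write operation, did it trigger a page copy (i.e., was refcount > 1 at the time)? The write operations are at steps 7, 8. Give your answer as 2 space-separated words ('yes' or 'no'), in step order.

Op 1: fork(P0) -> P1. 2 ppages; refcounts: pp0:2 pp1:2
Op 2: fork(P1) -> P2. 2 ppages; refcounts: pp0:3 pp1:3
Op 3: read(P0, v0) -> 36. No state change.
Op 4: read(P2, v0) -> 36. No state change.
Op 5: fork(P1) -> P3. 2 ppages; refcounts: pp0:4 pp1:4
Op 6: read(P2, v0) -> 36. No state change.
Op 7: write(P3, v0, 162). refcount(pp0)=4>1 -> COPY to pp2. 3 ppages; refcounts: pp0:3 pp1:4 pp2:1
Op 8: write(P1, v1, 129). refcount(pp1)=4>1 -> COPY to pp3. 4 ppages; refcounts: pp0:3 pp1:3 pp2:1 pp3:1
Op 9: read(P3, v0) -> 162. No state change.

yes yes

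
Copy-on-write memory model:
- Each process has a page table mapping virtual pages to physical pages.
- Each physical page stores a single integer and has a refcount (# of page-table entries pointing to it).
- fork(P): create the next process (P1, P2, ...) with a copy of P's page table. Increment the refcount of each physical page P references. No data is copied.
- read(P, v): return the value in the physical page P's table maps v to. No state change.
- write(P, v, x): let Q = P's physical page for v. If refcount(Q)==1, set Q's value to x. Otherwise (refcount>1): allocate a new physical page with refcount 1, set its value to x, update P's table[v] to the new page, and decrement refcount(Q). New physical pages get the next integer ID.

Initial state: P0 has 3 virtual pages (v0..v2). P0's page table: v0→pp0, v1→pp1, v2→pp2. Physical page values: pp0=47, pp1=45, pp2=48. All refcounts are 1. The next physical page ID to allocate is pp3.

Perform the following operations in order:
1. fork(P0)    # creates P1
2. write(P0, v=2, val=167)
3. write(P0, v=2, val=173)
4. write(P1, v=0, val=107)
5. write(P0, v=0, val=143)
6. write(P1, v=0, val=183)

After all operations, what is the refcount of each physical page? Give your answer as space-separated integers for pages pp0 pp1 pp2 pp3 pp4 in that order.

Op 1: fork(P0) -> P1. 3 ppages; refcounts: pp0:2 pp1:2 pp2:2
Op 2: write(P0, v2, 167). refcount(pp2)=2>1 -> COPY to pp3. 4 ppages; refcounts: pp0:2 pp1:2 pp2:1 pp3:1
Op 3: write(P0, v2, 173). refcount(pp3)=1 -> write in place. 4 ppages; refcounts: pp0:2 pp1:2 pp2:1 pp3:1
Op 4: write(P1, v0, 107). refcount(pp0)=2>1 -> COPY to pp4. 5 ppages; refcounts: pp0:1 pp1:2 pp2:1 pp3:1 pp4:1
Op 5: write(P0, v0, 143). refcount(pp0)=1 -> write in place. 5 ppages; refcounts: pp0:1 pp1:2 pp2:1 pp3:1 pp4:1
Op 6: write(P1, v0, 183). refcount(pp4)=1 -> write in place. 5 ppages; refcounts: pp0:1 pp1:2 pp2:1 pp3:1 pp4:1

Answer: 1 2 1 1 1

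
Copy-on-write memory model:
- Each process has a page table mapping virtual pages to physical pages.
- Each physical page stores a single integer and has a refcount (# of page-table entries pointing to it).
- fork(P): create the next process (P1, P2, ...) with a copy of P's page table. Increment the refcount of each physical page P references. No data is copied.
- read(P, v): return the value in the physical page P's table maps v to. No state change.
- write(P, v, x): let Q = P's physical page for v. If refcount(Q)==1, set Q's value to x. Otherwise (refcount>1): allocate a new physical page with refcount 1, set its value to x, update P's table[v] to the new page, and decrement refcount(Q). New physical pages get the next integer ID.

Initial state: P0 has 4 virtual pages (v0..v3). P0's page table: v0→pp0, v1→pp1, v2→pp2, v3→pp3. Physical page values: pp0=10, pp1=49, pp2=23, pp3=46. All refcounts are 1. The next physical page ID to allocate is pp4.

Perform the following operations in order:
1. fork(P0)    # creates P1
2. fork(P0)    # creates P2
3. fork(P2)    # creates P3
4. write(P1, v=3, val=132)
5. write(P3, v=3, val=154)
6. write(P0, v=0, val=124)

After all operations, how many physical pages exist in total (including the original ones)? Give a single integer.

Op 1: fork(P0) -> P1. 4 ppages; refcounts: pp0:2 pp1:2 pp2:2 pp3:2
Op 2: fork(P0) -> P2. 4 ppages; refcounts: pp0:3 pp1:3 pp2:3 pp3:3
Op 3: fork(P2) -> P3. 4 ppages; refcounts: pp0:4 pp1:4 pp2:4 pp3:4
Op 4: write(P1, v3, 132). refcount(pp3)=4>1 -> COPY to pp4. 5 ppages; refcounts: pp0:4 pp1:4 pp2:4 pp3:3 pp4:1
Op 5: write(P3, v3, 154). refcount(pp3)=3>1 -> COPY to pp5. 6 ppages; refcounts: pp0:4 pp1:4 pp2:4 pp3:2 pp4:1 pp5:1
Op 6: write(P0, v0, 124). refcount(pp0)=4>1 -> COPY to pp6. 7 ppages; refcounts: pp0:3 pp1:4 pp2:4 pp3:2 pp4:1 pp5:1 pp6:1

Answer: 7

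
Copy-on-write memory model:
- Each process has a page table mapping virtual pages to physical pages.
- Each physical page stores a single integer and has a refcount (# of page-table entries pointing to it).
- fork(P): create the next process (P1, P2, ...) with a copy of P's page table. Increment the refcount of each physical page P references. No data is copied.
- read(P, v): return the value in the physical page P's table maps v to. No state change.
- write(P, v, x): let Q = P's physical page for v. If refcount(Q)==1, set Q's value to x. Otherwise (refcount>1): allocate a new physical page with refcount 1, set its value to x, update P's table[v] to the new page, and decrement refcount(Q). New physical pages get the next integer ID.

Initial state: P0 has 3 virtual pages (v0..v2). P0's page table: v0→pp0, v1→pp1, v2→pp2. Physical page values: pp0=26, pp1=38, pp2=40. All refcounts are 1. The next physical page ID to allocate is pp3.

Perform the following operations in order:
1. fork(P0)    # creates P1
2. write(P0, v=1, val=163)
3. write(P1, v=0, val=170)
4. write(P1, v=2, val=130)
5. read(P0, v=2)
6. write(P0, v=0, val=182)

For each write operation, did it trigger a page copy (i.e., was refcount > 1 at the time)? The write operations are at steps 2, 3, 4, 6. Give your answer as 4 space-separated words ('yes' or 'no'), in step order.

Op 1: fork(P0) -> P1. 3 ppages; refcounts: pp0:2 pp1:2 pp2:2
Op 2: write(P0, v1, 163). refcount(pp1)=2>1 -> COPY to pp3. 4 ppages; refcounts: pp0:2 pp1:1 pp2:2 pp3:1
Op 3: write(P1, v0, 170). refcount(pp0)=2>1 -> COPY to pp4. 5 ppages; refcounts: pp0:1 pp1:1 pp2:2 pp3:1 pp4:1
Op 4: write(P1, v2, 130). refcount(pp2)=2>1 -> COPY to pp5. 6 ppages; refcounts: pp0:1 pp1:1 pp2:1 pp3:1 pp4:1 pp5:1
Op 5: read(P0, v2) -> 40. No state change.
Op 6: write(P0, v0, 182). refcount(pp0)=1 -> write in place. 6 ppages; refcounts: pp0:1 pp1:1 pp2:1 pp3:1 pp4:1 pp5:1

yes yes yes no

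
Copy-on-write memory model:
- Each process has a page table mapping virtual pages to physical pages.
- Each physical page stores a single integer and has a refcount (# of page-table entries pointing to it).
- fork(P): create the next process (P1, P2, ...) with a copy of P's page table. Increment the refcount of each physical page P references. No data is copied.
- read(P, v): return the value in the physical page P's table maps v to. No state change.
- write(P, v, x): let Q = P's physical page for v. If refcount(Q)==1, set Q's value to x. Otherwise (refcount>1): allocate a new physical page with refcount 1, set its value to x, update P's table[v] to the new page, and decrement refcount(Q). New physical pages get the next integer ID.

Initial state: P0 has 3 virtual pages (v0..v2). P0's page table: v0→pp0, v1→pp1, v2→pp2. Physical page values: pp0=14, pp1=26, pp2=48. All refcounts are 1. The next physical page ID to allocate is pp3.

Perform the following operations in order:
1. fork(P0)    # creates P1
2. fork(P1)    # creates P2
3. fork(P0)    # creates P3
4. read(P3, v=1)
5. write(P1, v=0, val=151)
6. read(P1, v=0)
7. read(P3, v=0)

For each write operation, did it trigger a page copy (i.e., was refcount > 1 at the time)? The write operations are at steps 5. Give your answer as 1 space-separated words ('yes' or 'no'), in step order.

Op 1: fork(P0) -> P1. 3 ppages; refcounts: pp0:2 pp1:2 pp2:2
Op 2: fork(P1) -> P2. 3 ppages; refcounts: pp0:3 pp1:3 pp2:3
Op 3: fork(P0) -> P3. 3 ppages; refcounts: pp0:4 pp1:4 pp2:4
Op 4: read(P3, v1) -> 26. No state change.
Op 5: write(P1, v0, 151). refcount(pp0)=4>1 -> COPY to pp3. 4 ppages; refcounts: pp0:3 pp1:4 pp2:4 pp3:1
Op 6: read(P1, v0) -> 151. No state change.
Op 7: read(P3, v0) -> 14. No state change.

yes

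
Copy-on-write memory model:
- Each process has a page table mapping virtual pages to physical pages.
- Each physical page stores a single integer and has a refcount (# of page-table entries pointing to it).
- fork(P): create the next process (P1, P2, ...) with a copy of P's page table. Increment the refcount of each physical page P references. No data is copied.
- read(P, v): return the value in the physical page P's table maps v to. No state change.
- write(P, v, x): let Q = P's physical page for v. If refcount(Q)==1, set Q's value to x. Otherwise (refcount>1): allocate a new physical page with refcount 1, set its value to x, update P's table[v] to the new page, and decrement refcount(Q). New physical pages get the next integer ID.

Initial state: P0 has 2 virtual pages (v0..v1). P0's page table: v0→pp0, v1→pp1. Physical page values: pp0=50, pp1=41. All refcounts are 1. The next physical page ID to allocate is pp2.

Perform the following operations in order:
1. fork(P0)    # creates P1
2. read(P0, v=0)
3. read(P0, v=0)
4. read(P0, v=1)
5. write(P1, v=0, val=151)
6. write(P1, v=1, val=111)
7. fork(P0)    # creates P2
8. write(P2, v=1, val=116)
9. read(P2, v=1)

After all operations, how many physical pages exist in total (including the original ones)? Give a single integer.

Answer: 5

Derivation:
Op 1: fork(P0) -> P1. 2 ppages; refcounts: pp0:2 pp1:2
Op 2: read(P0, v0) -> 50. No state change.
Op 3: read(P0, v0) -> 50. No state change.
Op 4: read(P0, v1) -> 41. No state change.
Op 5: write(P1, v0, 151). refcount(pp0)=2>1 -> COPY to pp2. 3 ppages; refcounts: pp0:1 pp1:2 pp2:1
Op 6: write(P1, v1, 111). refcount(pp1)=2>1 -> COPY to pp3. 4 ppages; refcounts: pp0:1 pp1:1 pp2:1 pp3:1
Op 7: fork(P0) -> P2. 4 ppages; refcounts: pp0:2 pp1:2 pp2:1 pp3:1
Op 8: write(P2, v1, 116). refcount(pp1)=2>1 -> COPY to pp4. 5 ppages; refcounts: pp0:2 pp1:1 pp2:1 pp3:1 pp4:1
Op 9: read(P2, v1) -> 116. No state change.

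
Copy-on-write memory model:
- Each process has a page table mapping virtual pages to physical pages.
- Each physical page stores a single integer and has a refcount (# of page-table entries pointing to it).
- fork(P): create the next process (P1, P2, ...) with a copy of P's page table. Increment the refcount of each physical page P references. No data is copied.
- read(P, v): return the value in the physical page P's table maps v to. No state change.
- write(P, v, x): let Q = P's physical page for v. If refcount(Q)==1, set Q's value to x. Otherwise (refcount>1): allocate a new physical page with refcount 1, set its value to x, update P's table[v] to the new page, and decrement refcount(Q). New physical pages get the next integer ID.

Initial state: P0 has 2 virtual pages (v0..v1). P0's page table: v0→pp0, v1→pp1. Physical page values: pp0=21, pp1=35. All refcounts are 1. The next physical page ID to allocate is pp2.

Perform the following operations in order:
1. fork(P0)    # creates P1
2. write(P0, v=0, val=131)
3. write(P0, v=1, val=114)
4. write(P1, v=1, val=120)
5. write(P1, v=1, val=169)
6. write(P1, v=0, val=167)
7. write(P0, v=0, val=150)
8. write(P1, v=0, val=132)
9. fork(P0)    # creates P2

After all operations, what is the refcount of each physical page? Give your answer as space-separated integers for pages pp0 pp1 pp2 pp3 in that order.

Op 1: fork(P0) -> P1. 2 ppages; refcounts: pp0:2 pp1:2
Op 2: write(P0, v0, 131). refcount(pp0)=2>1 -> COPY to pp2. 3 ppages; refcounts: pp0:1 pp1:2 pp2:1
Op 3: write(P0, v1, 114). refcount(pp1)=2>1 -> COPY to pp3. 4 ppages; refcounts: pp0:1 pp1:1 pp2:1 pp3:1
Op 4: write(P1, v1, 120). refcount(pp1)=1 -> write in place. 4 ppages; refcounts: pp0:1 pp1:1 pp2:1 pp3:1
Op 5: write(P1, v1, 169). refcount(pp1)=1 -> write in place. 4 ppages; refcounts: pp0:1 pp1:1 pp2:1 pp3:1
Op 6: write(P1, v0, 167). refcount(pp0)=1 -> write in place. 4 ppages; refcounts: pp0:1 pp1:1 pp2:1 pp3:1
Op 7: write(P0, v0, 150). refcount(pp2)=1 -> write in place. 4 ppages; refcounts: pp0:1 pp1:1 pp2:1 pp3:1
Op 8: write(P1, v0, 132). refcount(pp0)=1 -> write in place. 4 ppages; refcounts: pp0:1 pp1:1 pp2:1 pp3:1
Op 9: fork(P0) -> P2. 4 ppages; refcounts: pp0:1 pp1:1 pp2:2 pp3:2

Answer: 1 1 2 2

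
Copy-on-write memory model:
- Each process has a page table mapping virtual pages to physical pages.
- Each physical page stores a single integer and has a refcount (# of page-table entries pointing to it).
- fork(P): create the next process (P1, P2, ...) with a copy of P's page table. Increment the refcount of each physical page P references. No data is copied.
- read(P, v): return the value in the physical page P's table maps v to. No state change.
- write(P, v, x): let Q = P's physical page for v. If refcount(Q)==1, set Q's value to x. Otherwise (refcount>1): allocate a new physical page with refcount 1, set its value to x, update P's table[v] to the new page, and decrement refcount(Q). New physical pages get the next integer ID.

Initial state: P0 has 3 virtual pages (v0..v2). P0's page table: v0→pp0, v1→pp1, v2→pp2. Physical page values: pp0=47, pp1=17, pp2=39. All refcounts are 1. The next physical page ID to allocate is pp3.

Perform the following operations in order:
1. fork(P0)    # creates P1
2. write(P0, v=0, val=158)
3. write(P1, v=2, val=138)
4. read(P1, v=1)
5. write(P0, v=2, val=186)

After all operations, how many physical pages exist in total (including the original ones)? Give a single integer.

Op 1: fork(P0) -> P1. 3 ppages; refcounts: pp0:2 pp1:2 pp2:2
Op 2: write(P0, v0, 158). refcount(pp0)=2>1 -> COPY to pp3. 4 ppages; refcounts: pp0:1 pp1:2 pp2:2 pp3:1
Op 3: write(P1, v2, 138). refcount(pp2)=2>1 -> COPY to pp4. 5 ppages; refcounts: pp0:1 pp1:2 pp2:1 pp3:1 pp4:1
Op 4: read(P1, v1) -> 17. No state change.
Op 5: write(P0, v2, 186). refcount(pp2)=1 -> write in place. 5 ppages; refcounts: pp0:1 pp1:2 pp2:1 pp3:1 pp4:1

Answer: 5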